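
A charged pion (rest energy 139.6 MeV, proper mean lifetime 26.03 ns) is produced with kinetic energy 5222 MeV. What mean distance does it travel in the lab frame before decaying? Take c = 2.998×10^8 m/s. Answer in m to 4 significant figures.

d ≈ 299.6 m

γ = 1 + K/(m₀c²) = 1 + 5222/139.6 = 38.4069
β = √(1 − 1/γ²) = 0.999661
Dilated lifetime: γτ₀ = 38.4069 × 26.03 ns = 999.731 ns
d = βc·γτ₀ = 0.999661 × (2.998×10^8 m/s) × 9.99731×10^-7 s = 299.6 m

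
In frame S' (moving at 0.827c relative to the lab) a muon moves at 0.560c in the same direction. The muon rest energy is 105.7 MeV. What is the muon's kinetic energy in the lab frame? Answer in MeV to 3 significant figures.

u_lab = (0.560 + 0.827)/(1 + 0.560×0.827) = 0.947974
γ = 1/√(1 − 0.947974²) = 3.1412
K = (γ − 1)m₀c² = (3.1412 − 1) × 105.7 = 2.1412 × 105.7 = 226 MeV

K ≈ 226 MeV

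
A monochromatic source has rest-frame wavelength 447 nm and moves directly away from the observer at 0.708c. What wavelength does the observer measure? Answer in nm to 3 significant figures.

Relativistic Doppler: λ_obs = λ_src √((1+β)/(1−β))
= 447 × √(1.7080/0.29200) = 447 × 2.4185 = 1080 nm

λ_obs ≈ 1080 nm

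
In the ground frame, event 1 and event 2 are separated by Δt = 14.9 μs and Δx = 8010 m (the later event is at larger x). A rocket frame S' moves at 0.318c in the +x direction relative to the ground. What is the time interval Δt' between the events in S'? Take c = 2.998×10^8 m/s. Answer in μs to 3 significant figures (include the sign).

γ = 1/√(1 − 0.318²) = 1.0548
Δt' = γ(Δt − vΔx/c²) = 1.0548 × (14.9 μs − 0.318×8010 m / (2.998×10^8 m/s))
= 1.0548 × (6.4037 μs) = 6.75 μs

Δt' ≈ 6.75 μs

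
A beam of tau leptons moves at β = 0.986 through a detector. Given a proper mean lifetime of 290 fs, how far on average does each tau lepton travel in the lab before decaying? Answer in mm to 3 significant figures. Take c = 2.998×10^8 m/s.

γ = 1/√(1 − 0.986²) = 5.9972
Dilated lifetime: Δt = γτ₀ = 5.9972 × 290 fs = 1739.2 fs
d = vΔt = 0.986c × 1739.2 fs = 2.9560×10^8 m/s × 1.7392×10^-12 s = 0.514 mm

d ≈ 0.514 mm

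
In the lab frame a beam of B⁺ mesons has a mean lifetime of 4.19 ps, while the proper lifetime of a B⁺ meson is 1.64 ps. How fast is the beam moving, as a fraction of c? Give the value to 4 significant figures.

β ≈ 0.9202

γ = Δt/τ₀ = 4.19/1.64 = 2.55488
β = √(1 − 1/γ²) = √(1 − 1/2.55488²) = 0.9202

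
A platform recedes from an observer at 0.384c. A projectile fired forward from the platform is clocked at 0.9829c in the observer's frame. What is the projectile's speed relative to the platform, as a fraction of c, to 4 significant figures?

u' ≈ 0.9620c

Inverse velocity addition: u' = (u − v)/(1 − uv/c²)
= (0.9829 − 0.384)/(1 − 0.9829×0.384) = 0.5989/0.622566 = 0.9620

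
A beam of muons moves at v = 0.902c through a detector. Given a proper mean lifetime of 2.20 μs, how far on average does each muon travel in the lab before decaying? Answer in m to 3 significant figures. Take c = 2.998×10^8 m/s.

γ = 1/√(1 − 0.902²) = 2.3162
Dilated lifetime: Δt = γτ₀ = 2.3162 × 2.20 μs = 5.0957 μs
d = vΔt = 0.902c × 5.0957 μs = 2.7042×10^8 m/s × 5.0957×10^-6 s = 1380 m

d ≈ 1380 m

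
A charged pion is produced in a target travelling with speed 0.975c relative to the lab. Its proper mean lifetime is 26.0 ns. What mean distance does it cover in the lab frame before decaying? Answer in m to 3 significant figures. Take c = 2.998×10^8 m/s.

d ≈ 34.2 m

γ = 1/√(1 − 0.975²) = 4.5004
Dilated lifetime: Δt = γτ₀ = 4.5004 × 26.0 ns = 117.01 ns
d = vΔt = 0.975c × 117.01 ns = 2.9230×10^8 m/s × 1.1701×10^-7 s = 34.2 m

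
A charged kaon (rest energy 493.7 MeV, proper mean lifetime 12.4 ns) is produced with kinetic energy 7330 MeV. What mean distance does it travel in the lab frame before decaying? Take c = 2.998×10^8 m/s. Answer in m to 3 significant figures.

γ = 1 + K/(m₀c²) = 1 + 7330/493.7 = 15.847
β = √(1 − 1/γ²) = 0.99801
Dilated lifetime: γτ₀ = 15.847 × 12.4 ns = 196.50 ns
d = βc·γτ₀ = 0.99801 × (2.998×10^8 m/s) × 1.9650×10^-7 s = 58.8 m

d ≈ 58.8 m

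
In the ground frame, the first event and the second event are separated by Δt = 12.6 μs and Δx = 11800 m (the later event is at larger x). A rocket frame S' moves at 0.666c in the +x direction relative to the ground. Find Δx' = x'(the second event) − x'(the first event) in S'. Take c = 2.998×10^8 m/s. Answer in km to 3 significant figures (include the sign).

γ = 1/√(1 − 0.666²) = 1.3406
Δx' = γ(Δx − vΔt) = 1.3406 × (11800 m − 0.666×(2.998×10^8 m/s)×12.6×10^-6 s)
= 1.3406 × (9284.2 m) = 12.4 km

Δx' ≈ 12.4 km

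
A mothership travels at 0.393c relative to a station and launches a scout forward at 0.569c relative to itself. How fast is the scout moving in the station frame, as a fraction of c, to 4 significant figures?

Compose boost 2: (0.569 + 0.393)/(1 + 0.569×0.393) = 0.9620/1.22362 = 0.7862

u ≈ 0.7862c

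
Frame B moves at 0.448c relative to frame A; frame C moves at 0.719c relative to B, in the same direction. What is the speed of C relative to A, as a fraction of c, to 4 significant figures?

Compose boost 2: (0.719 + 0.448)/(1 + 0.719×0.448) = 1.167/1.32211 = 0.8827

u ≈ 0.8827c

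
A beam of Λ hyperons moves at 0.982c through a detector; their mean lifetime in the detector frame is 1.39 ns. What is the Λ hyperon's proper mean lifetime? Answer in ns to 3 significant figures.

γ = 1/√(1 − 0.982²) = 5.2943
Proper time: τ₀ = Δt/γ = 1.39/5.2943 = 0.263 ns

τ₀ ≈ 0.263 ns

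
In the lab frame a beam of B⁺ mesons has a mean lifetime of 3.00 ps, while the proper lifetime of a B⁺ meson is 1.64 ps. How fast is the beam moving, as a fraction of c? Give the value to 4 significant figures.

β ≈ 0.8374

γ = Δt/τ₀ = 3.00/1.64 = 1.82927
β = √(1 − 1/γ²) = √(1 − 1/1.82927²) = 0.8374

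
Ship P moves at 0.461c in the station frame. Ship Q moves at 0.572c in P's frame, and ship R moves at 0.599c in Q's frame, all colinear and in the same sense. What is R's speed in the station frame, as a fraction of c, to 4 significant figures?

u ≈ 0.9509c

Compose boost 2: (0.572 + 0.461)/(1 + 0.572×0.461) = 1.033/1.26369 = 0.817446
Compose boost 3: (0.599 + 0.817446)/(1 + 0.599×0.817446) = 1.41645/1.48965 = 0.9509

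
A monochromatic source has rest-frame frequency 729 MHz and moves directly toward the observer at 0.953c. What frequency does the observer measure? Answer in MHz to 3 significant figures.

Relativistic Doppler: f_obs = f_src √((1+β)/(1−β))
= 729 × √(1.9530/0.047000) = 729 × 6.4462 = 4700 MHz

f_obs ≈ 4700 MHz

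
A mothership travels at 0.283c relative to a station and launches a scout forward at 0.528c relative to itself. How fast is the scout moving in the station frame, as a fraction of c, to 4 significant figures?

Compose boost 2: (0.528 + 0.283)/(1 + 0.528×0.283) = 0.8110/1.14942 = 0.7056

u ≈ 0.7056c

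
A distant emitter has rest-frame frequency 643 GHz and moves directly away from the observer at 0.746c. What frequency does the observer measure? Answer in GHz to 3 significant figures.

Relativistic Doppler: f_obs = f_src √((1−β)/(1+β))
= 643 × √(0.25400/1.7460) = 643 × 0.38141 = 245 GHz

f_obs ≈ 245 GHz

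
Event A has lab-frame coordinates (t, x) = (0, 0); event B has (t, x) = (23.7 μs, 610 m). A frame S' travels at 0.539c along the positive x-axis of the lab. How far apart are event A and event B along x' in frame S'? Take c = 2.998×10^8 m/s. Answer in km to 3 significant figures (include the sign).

Δx' ≈ -3.82 km

γ = 1/√(1 − 0.539²) = 1.1872
Δx' = γ(Δx − vΔt) = 1.1872 × (610 m − 0.539×(2.998×10^8 m/s)×23.7×10^-6 s)
= 1.1872 × (-3219.7 m) = -3.82 km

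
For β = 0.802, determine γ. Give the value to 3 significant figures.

γ = 1/√(1 − β²) = 1/√(1 − 0.802²) = 1/√(0.35680) = 1.67

γ ≈ 1.67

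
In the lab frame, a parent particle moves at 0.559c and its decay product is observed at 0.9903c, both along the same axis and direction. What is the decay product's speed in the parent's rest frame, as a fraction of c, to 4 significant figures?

u' ≈ 0.9661c

Inverse velocity addition: u' = (u − v)/(1 − uv/c²)
= (0.9903 − 0.559)/(1 − 0.9903×0.559) = 0.4313/0.446422 = 0.9661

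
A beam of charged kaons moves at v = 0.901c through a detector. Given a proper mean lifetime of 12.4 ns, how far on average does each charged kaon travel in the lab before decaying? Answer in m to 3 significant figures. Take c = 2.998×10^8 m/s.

γ = 1/√(1 − 0.901²) = 2.3051
Dilated lifetime: Δt = γτ₀ = 2.3051 × 12.4 ns = 28.583 ns
d = vΔt = 0.901c × 28.583 ns = 2.7012×10^8 m/s × 2.8583×10^-8 s = 7.72 m

d ≈ 7.72 m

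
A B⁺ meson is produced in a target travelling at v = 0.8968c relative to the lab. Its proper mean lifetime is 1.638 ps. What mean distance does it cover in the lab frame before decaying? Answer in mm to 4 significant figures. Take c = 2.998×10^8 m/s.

γ = 1/√(1 − 0.8968²) = 2.26021
Dilated lifetime: Δt = γτ₀ = 2.26021 × 1.638 ps = 3.70223 ps
d = vΔt = 0.8968c × 3.70223 ps = 2.68861×10^8 m/s × 3.70223×10^-12 s = 0.9954 mm

d ≈ 0.9954 mm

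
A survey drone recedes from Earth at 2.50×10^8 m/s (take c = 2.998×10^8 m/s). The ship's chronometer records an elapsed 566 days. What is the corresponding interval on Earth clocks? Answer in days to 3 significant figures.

Δt ≈ 1030 days

β = v/c = 2.50×10^8 / 2.998×10^8 = 0.83389
γ = 1/√(1 − 0.83389²) = 1.8118
Time dilation: Δt = γτ₀ = 1.8118 × 566 days = 1030 days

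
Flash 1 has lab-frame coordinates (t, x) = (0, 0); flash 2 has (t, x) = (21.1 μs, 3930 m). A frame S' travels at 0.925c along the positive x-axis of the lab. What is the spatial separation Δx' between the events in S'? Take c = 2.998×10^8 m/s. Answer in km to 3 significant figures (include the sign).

γ = 1/√(1 − 0.925²) = 2.6318
Δx' = γ(Δx − vΔt) = 2.6318 × (3930 m − 0.925×(2.998×10^8 m/s)×21.1×10^-6 s)
= 2.6318 × (-1921.3 m) = -5.06 km

Δx' ≈ -5.06 km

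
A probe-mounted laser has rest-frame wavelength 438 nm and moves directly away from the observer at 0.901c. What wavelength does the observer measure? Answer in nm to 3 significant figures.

Relativistic Doppler: λ_obs = λ_src √((1+β)/(1−β))
= 438 × √(1.9010/0.099000) = 438 × 4.3820 = 1920 nm

λ_obs ≈ 1920 nm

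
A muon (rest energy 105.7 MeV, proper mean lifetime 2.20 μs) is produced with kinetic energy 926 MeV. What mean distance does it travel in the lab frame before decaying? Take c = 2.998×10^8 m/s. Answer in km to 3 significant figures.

γ = 1 + K/(m₀c²) = 1 + 926/105.7 = 9.7606
β = √(1 − 1/γ²) = 0.99474
Dilated lifetime: γτ₀ = 9.7606 × 2.20 μs = 21.473 μs
d = βc·γτ₀ = 0.99474 × (2.998×10^8 m/s) × 2.1473×10^-5 s = 6.40 km

d ≈ 6.40 km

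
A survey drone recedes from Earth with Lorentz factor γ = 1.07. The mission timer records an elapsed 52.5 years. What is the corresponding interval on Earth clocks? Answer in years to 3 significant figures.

γ = 1.07 (given)
Time dilation: Δt = γτ₀ = 1.07 × 52.5 years = 56.2 years

Δt ≈ 56.2 years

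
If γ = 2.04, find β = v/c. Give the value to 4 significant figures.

β = √(1 − 1/γ²) = √(1 − 1/2.04²) = √(0.759708) = 0.8716

β ≈ 0.8716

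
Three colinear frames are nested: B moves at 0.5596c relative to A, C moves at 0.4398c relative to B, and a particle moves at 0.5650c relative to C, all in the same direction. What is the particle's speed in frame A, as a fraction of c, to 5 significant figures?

Compose boost 2: (0.4398 + 0.5596)/(1 + 0.4398×0.5596) = 0.99940/1.246112 = 0.8020145
Compose boost 3: (0.5650 + 0.8020145)/(1 + 0.5650×0.8020145) = 1.367015/1.453138 = 0.94073

u ≈ 0.94073c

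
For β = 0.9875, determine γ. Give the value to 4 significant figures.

γ = 1/√(1 − β²) = 1/√(1 − 0.9875²) = 1/√(0.0248437) = 6.344

γ ≈ 6.344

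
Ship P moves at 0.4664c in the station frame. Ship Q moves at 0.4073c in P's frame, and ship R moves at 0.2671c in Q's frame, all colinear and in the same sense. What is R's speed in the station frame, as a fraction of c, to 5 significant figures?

Compose boost 2: (0.4073 + 0.4664)/(1 + 0.4073×0.4664) = 0.87370/1.189965 = 0.7342234
Compose boost 3: (0.2671 + 0.7342234)/(1 + 0.2671×0.7342234) = 1.001323/1.196111 = 0.83715

u ≈ 0.83715c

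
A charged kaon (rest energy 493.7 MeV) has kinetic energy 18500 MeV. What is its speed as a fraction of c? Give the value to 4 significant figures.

β ≈ 0.9997

γ = 1 + K/(m₀c²) = 1 + 18500/493.7 = 38.4721
β = √(1 − 1/γ²) = 0.9997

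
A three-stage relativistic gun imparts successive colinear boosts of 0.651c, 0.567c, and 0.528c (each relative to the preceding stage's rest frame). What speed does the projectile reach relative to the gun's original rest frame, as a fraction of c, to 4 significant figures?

u ≈ 0.9646c

Compose boost 2: (0.567 + 0.651)/(1 + 0.567×0.651) = 1.218/1.36912 = 0.889624
Compose boost 3: (0.528 + 0.889624)/(1 + 0.528×0.889624) = 1.41762/1.46972 = 0.9646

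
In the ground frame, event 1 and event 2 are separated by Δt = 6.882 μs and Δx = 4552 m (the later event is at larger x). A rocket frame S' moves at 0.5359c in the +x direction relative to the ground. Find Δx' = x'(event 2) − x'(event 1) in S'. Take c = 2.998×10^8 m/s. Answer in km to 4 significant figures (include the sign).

γ = 1/√(1 − 0.5359²) = 1.18444
Δx' = γ(Δx − vΔt) = 1.18444 × (4552 m − 0.5359×(2.998×10^8 m/s)×6.882×10^-6 s)
= 1.18444 × (3446.32 m) = 4.082 km

Δx' ≈ 4.082 km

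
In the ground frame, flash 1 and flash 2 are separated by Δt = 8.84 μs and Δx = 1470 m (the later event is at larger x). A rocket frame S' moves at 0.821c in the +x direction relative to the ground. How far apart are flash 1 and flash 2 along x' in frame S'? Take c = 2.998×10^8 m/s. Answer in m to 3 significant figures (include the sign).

Δx' ≈ -1240 m

γ = 1/√(1 − 0.821²) = 1.7515
Δx' = γ(Δx − vΔt) = 1.7515 × (1470 m − 0.821×(2.998×10^8 m/s)×8.84×10^-6 s)
= 1.7515 × (-705.84 m) = -1240 m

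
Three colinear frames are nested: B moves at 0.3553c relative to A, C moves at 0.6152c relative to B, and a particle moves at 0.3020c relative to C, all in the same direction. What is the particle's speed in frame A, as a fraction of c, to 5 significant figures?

Compose boost 2: (0.6152 + 0.3553)/(1 + 0.6152×0.3553) = 0.97050/1.218581 = 0.7964184
Compose boost 3: (0.3020 + 0.7964184)/(1 + 0.3020×0.7964184) = 1.098418/1.240518 = 0.88545

u ≈ 0.88545c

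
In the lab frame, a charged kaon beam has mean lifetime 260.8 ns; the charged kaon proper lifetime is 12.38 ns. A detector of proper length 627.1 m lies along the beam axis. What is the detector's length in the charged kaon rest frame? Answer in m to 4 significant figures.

L ≈ 29.77 m

Time dilation ⇒ γ = Δt/τ₀ = 260.8/12.38 = 21.0662
Length contraction: L = L₀/γ = 627.1/21.0662 = 29.77 m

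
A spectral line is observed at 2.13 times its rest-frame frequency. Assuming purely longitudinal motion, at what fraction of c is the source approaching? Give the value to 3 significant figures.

f_obs/f_src = √((1+β)/(1−β)) = 2.13  ⇒  (1+β)/(1−β) = 4.5369
β = |1 − D²|/(1 + D²) = |1 − 4.5369|/(1 + 4.5369) = 0.639

β ≈ 0.639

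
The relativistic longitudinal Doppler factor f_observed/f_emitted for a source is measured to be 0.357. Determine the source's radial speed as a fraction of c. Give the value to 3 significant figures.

β ≈ 0.774

f_obs/f_src = √((1−β)/(1+β)) = 0.357  ⇒  (1−β)/(1+β) = 0.12745
β = |1 − D²|/(1 + D²) = |1 − 0.12745|/(1 + 0.12745) = 0.774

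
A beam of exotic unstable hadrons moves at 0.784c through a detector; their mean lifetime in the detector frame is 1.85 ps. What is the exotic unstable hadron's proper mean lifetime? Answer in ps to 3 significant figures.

γ = 1/√(1 − 0.784²) = 1.6109
Proper time: τ₀ = Δt/γ = 1.85/1.6109 = 1.15 ps

τ₀ ≈ 1.15 ps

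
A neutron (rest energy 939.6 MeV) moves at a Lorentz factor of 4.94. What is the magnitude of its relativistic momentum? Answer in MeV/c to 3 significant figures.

β = √(1 − 1/γ²) = √(1 − 1/4.94²) = 0.97930
p = γβm₀c = 4.94 × 0.97930 × 939.6 MeV/c = 4550 MeV/c

p ≈ 4550 MeV/c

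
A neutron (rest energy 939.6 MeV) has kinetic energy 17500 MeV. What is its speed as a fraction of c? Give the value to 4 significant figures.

γ = 1 + K/(m₀c²) = 1 + 17500/939.6 = 19.6249
β = √(1 − 1/γ²) = 0.9987

β ≈ 0.9987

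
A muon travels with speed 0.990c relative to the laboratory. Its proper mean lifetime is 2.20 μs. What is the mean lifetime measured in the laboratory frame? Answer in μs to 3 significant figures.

Δt ≈ 15.6 μs

γ = 1/√(1 − 0.990²) = 7.0888
Time dilation: Δt = γτ₀ = 7.0888 × 2.20 μs = 15.6 μs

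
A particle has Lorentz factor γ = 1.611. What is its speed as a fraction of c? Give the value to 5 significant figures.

β = √(1 − 1/γ²) = √(1 − 1/1.611²) = √(0.6146912) = 0.78402

β ≈ 0.78402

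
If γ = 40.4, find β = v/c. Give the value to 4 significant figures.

β = √(1 − 1/γ²) = √(1 − 1/40.4²) = √(0.999387) = 0.9997

β ≈ 0.9997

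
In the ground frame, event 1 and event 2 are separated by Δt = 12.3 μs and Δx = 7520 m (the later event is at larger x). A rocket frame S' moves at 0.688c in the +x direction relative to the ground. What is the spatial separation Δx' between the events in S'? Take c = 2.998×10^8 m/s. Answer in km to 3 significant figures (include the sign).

Δx' ≈ 6.87 km

γ = 1/√(1 − 0.688²) = 1.3780
Δx' = γ(Δx − vΔt) = 1.3780 × (7520 m − 0.688×(2.998×10^8 m/s)×12.3×10^-6 s)
= 1.3780 × (4983.0 m) = 6.87 km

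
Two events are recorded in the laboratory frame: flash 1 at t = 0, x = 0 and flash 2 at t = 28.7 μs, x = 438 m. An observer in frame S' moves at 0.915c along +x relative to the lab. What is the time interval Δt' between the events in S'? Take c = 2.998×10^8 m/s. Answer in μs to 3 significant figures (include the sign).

γ = 1/√(1 − 0.915²) = 2.4786
Δt' = γ(Δt − vΔx/c²) = 2.4786 × (28.7 μs − 0.915×438 m / (2.998×10^8 m/s))
= 2.4786 × (27.363 μs) = 67.8 μs

Δt' ≈ 67.8 μs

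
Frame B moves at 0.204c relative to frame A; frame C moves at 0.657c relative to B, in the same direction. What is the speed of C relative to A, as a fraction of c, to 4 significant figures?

Compose boost 2: (0.657 + 0.204)/(1 + 0.657×0.204) = 0.8610/1.13403 = 0.7592

u ≈ 0.7592c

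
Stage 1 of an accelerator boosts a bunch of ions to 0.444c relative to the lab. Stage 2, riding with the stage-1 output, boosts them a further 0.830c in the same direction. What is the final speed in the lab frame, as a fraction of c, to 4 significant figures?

u ≈ 0.9309c

Compose boost 2: (0.830 + 0.444)/(1 + 0.830×0.444) = 1.274/1.36852 = 0.9309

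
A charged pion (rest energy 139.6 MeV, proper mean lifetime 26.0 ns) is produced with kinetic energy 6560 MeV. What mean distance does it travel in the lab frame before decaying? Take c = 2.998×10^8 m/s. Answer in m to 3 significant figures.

d ≈ 374 m

γ = 1 + K/(m₀c²) = 1 + 6560/139.6 = 47.991
β = √(1 − 1/γ²) = 0.99978
Dilated lifetime: γτ₀ = 47.991 × 26.0 ns = 1247.8 ns
d = βc·γτ₀ = 0.99978 × (2.998×10^8 m/s) × 1.2478×10^-6 s = 374 m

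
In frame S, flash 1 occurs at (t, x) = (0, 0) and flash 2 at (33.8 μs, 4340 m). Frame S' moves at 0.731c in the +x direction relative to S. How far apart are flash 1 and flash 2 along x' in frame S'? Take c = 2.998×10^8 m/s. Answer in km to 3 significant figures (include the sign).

γ = 1/√(1 − 0.731²) = 1.4655
Δx' = γ(Δx − vΔt) = 1.4655 × (4340 m − 0.731×(2.998×10^8 m/s)×33.8×10^-6 s)
= 1.4655 × (-3067.4 m) = -4.50 km

Δx' ≈ -4.50 km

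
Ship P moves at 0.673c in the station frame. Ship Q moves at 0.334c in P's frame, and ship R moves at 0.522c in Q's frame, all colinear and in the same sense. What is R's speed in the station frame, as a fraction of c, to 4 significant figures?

u ≈ 0.9405c

Compose boost 2: (0.334 + 0.673)/(1 + 0.334×0.673) = 1.007/1.22478 = 0.822187
Compose boost 3: (0.522 + 0.822187)/(1 + 0.522×0.822187) = 1.34419/1.42918 = 0.9405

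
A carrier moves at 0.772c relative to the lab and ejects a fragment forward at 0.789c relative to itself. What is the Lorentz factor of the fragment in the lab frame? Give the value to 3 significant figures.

γ ≈ 4.12

u_lab = (0.789 + 0.772)/(1 + 0.789×0.772) = 1.561/1.60911 = 0.970103
γ = 1/√(1 − 0.970103²) = 4.12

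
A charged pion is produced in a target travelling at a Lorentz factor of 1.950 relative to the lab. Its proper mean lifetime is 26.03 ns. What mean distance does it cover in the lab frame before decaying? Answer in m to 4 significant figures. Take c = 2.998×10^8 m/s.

d ≈ 13.06 m

β = √(1 − 1/γ²) = √(1 − 1/1.950²) = 0.858496
Dilated lifetime: Δt = γτ₀ = 1.950 × 26.03 ns = 50.7585 ns
d = vΔt = 0.858496c × 50.7585 ns = 2.57377×10^8 m/s × 5.07585×10^-8 s = 13.06 m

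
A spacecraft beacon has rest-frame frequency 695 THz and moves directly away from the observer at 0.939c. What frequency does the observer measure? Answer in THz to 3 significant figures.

Relativistic Doppler: f_obs = f_src √((1−β)/(1+β))
= 695 × √(0.061000/1.9390) = 695 × 0.17737 = 123 THz

f_obs ≈ 123 THz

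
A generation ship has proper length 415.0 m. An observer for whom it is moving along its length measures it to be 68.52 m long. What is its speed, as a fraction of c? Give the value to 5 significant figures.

γ = L₀/L = 415.0/68.52 = 6.056626
β = √(1 − 1/γ²) = 0.98628

β ≈ 0.98628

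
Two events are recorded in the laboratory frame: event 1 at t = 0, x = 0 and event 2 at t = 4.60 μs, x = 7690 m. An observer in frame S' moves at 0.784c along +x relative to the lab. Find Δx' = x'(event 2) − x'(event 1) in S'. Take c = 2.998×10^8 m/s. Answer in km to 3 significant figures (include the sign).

Δx' ≈ 10.6 km

γ = 1/√(1 − 0.784²) = 1.6109
Δx' = γ(Δx − vΔt) = 1.6109 × (7690 m − 0.784×(2.998×10^8 m/s)×4.60×10^-6 s)
= 1.6109 × (6608.8 m) = 10.6 km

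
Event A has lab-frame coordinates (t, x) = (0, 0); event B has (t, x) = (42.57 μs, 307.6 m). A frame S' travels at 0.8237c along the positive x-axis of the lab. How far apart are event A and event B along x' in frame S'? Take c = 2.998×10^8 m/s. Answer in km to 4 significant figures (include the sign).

Δx' ≈ -18.00 km

γ = 1/√(1 − 0.8237²) = 1.76359
Δx' = γ(Δx − vΔt) = 1.76359 × (307.6 m − 0.8237×(2.998×10^8 m/s)×42.57×10^-6 s)
= 1.76359 × (-10204.9 m) = -18.00 km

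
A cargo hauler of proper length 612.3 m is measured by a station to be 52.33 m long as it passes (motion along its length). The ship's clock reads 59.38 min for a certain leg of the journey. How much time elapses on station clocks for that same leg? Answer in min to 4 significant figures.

Length contraction ⇒ γ = L₀/L = 612.3/52.33 = 11.7007
Time dilation: Δt = γτ₀ = 11.7007 × 59.38 min = 694.8 min

Δt ≈ 694.8 min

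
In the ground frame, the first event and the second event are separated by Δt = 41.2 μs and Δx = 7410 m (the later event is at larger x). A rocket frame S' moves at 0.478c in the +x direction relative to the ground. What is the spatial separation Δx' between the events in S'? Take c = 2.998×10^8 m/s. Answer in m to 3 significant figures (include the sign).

γ = 1/√(1 − 0.478²) = 1.1385
Δx' = γ(Δx − vΔt) = 1.1385 × (7410 m − 0.478×(2.998×10^8 m/s)×41.2×10^-6 s)
= 1.1385 × (1505.9 m) = 1710 m

Δx' ≈ 1710 m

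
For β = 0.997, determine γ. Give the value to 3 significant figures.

γ = 1/√(1 − β²) = 1/√(1 − 0.997²) = 1/√(0.0059910) = 12.9

γ ≈ 12.9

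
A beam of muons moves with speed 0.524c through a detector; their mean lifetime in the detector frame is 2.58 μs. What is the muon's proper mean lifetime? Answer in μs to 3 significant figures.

τ₀ ≈ 2.20 μs

γ = 1/√(1 − 0.524²) = 1.1741
Proper time: τ₀ = Δt/γ = 2.58/1.1741 = 2.20 μs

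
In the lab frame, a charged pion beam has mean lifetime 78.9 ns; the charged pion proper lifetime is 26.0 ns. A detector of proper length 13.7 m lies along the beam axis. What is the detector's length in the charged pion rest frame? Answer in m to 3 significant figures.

Time dilation ⇒ γ = Δt/τ₀ = 78.9/26.0 = 3.0346
Length contraction: L = L₀/γ = 13.7/3.0346 = 4.51 m

L ≈ 4.51 m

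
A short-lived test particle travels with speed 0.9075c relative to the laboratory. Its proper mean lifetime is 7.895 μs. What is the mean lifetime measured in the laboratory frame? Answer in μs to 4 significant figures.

Δt ≈ 18.80 μs

γ = 1/√(1 − 0.9075²) = 2.38066
Time dilation: Δt = γτ₀ = 2.38066 × 7.895 μs = 18.80 μs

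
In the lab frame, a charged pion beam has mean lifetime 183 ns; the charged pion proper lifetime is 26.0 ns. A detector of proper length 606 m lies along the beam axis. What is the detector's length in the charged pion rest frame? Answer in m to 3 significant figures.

Time dilation ⇒ γ = Δt/τ₀ = 183/26.0 = 7.0385
Length contraction: L = L₀/γ = 606/7.0385 = 86.1 m

L ≈ 86.1 m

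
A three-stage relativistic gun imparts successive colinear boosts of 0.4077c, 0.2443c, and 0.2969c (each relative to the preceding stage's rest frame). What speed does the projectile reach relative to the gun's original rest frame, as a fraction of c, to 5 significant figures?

u ≈ 0.75664c

Compose boost 2: (0.2443 + 0.4077)/(1 + 0.2443×0.4077) = 0.65200/1.099601 = 0.5929423
Compose boost 3: (0.2969 + 0.5929423)/(1 + 0.2969×0.5929423) = 0.8898423/1.176045 = 0.75664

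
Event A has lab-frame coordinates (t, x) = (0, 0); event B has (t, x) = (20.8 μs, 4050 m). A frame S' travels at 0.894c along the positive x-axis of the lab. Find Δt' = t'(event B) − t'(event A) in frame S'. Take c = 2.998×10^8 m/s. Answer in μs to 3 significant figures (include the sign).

γ = 1/√(1 − 0.894²) = 2.2318
Δt' = γ(Δt − vΔx/c²) = 2.2318 × (20.8 μs − 0.894×4050 m / (2.998×10^8 m/s))
= 2.2318 × (8.7229 μs) = 19.5 μs

Δt' ≈ 19.5 μs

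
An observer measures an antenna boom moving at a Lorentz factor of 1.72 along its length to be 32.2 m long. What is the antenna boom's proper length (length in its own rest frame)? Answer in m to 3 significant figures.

L₀ ≈ 55.4 m

γ = 1.72 (given)
L₀ = γL = 1.72 × 32.2 = 55.4 m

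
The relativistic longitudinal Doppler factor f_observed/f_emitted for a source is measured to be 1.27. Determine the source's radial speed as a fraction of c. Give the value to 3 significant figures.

f_obs/f_src = √((1+β)/(1−β)) = 1.27  ⇒  (1+β)/(1−β) = 1.6129
β = |1 − D²|/(1 + D²) = |1 − 1.6129|/(1 + 1.6129) = 0.235

β ≈ 0.235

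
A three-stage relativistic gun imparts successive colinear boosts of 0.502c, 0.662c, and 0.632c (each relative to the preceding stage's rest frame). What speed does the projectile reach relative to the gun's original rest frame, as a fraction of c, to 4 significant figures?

Compose boost 2: (0.662 + 0.502)/(1 + 0.662×0.502) = 1.164/1.33232 = 0.873661
Compose boost 3: (0.632 + 0.873661)/(1 + 0.632×0.873661) = 1.50566/1.55215 = 0.9700

u ≈ 0.9700c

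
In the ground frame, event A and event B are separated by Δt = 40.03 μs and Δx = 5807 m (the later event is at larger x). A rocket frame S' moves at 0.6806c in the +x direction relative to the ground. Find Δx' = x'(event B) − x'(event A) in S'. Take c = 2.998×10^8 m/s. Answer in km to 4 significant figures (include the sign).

Δx' ≈ -3.222 km

γ = 1/√(1 − 0.6806²) = 1.36490
Δx' = γ(Δx − vΔt) = 1.36490 × (5807 m − 0.6806×(2.998×10^8 m/s)×40.03×10^-6 s)
= 1.36490 × (-2360.88 m) = -3.222 km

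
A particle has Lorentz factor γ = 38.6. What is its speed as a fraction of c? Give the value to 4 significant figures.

β = √(1 − 1/γ²) = √(1 − 1/38.6²) = √(0.999329) = 0.9997

β ≈ 0.9997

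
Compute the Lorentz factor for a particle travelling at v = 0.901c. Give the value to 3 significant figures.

γ ≈ 2.31

γ = 1/√(1 − β²) = 1/√(1 − 0.901²) = 1/√(0.18820) = 2.31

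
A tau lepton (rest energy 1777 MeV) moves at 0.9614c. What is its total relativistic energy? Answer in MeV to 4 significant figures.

E ≈ 6458 MeV

γ = 1/√(1 − 0.9614²) = 3.63432
E = γm₀c² = 3.63432 × 1777 MeV = 6458 MeV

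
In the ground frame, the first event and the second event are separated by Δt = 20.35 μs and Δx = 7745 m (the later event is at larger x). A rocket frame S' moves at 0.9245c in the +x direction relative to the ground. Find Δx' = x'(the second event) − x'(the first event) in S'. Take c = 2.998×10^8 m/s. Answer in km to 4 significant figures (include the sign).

γ = 1/√(1 − 0.9245²) = 2.62342
Δx' = γ(Δx − vΔt) = 2.62342 × (7745 m − 0.9245×(2.998×10^8 m/s)×20.35×10^-6 s)
= 2.62342 × (2104.69 m) = 5.521 km

Δx' ≈ 5.521 km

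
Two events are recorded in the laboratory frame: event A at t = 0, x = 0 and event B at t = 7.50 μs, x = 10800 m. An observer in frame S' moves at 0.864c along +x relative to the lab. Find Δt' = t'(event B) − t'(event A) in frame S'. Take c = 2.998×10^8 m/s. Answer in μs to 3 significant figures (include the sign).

γ = 1/√(1 − 0.864²) = 1.9861
Δt' = γ(Δt − vΔx/c²) = 1.9861 × (7.50 μs − 0.864×10800 m / (2.998×10^8 m/s))
= 1.9861 × (-23.625 μs) = -46.9 μs

Δt' ≈ -46.9 μs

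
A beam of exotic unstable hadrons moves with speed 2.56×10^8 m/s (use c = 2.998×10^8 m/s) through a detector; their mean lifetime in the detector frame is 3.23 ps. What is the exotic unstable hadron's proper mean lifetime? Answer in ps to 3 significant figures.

τ₀ ≈ 1.68 ps

β = v/c = 2.56×10^8 / 2.998×10^8 = 0.85390
γ = 1/√(1 − 0.85390²) = 1.9215
Proper time: τ₀ = Δt/γ = 3.23/1.9215 = 1.68 ps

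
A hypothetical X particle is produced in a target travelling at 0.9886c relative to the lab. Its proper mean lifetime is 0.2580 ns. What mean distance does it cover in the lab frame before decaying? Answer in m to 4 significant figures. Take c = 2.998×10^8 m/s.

d ≈ 0.5079 m

γ = 1/√(1 − 0.9886²) = 6.64162
Dilated lifetime: Δt = γτ₀ = 6.64162 × 0.2580 ns = 1.71354 ns
d = vΔt = 0.9886c × 1.71354 ns = 2.96382×10^8 m/s × 1.71354×10^-9 s = 0.5079 m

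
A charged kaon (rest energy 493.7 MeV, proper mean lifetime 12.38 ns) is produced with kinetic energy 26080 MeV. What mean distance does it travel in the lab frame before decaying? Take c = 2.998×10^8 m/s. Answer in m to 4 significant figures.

γ = 1 + K/(m₀c²) = 1 + 26080/493.7 = 53.8256
β = √(1 − 1/γ²) = 0.999827
Dilated lifetime: γτ₀ = 53.8256 × 12.38 ns = 666.361 ns
d = βc·γτ₀ = 0.999827 × (2.998×10^8 m/s) × 6.66361×10^-7 s = 199.7 m

d ≈ 199.7 m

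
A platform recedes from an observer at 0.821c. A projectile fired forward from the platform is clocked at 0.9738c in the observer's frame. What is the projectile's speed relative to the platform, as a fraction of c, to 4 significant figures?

u' ≈ 0.7621c

Inverse velocity addition: u' = (u − v)/(1 − uv/c²)
= (0.9738 − 0.821)/(1 − 0.9738×0.821) = 0.1528/0.200510 = 0.7621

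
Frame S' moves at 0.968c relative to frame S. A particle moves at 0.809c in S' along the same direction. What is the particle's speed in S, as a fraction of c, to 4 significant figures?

u ≈ 0.9966c

Relativistic velocity addition: u = (u' + v)/(1 + u'v/c²)
= (0.809 + 0.968)/(1 + 0.809×0.968) = 1.777/1.78311 = 0.9966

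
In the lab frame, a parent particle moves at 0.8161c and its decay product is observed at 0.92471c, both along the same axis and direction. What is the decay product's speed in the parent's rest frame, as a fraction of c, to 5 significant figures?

u' ≈ 0.44268c

Inverse velocity addition: u' = (u − v)/(1 − uv/c²)
= (0.92471 − 0.8161)/(1 − 0.92471×0.8161) = 0.10861/0.2453442 = 0.44268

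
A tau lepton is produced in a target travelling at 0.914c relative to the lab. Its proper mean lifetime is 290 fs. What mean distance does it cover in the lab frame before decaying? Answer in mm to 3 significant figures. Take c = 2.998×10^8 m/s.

γ = 1/√(1 − 0.914²) = 2.4648
Dilated lifetime: Δt = γτ₀ = 2.4648 × 290 fs = 714.79 fs
d = vΔt = 0.914c × 714.79 fs = 2.7402×10^8 m/s × 7.1479×10^-13 s = 0.196 mm

d ≈ 0.196 mm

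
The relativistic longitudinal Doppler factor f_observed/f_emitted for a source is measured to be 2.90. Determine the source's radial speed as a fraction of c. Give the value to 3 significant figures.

f_obs/f_src = √((1+β)/(1−β)) = 2.90  ⇒  (1+β)/(1−β) = 8.4100
β = |1 − D²|/(1 + D²) = |1 − 8.4100|/(1 + 8.4100) = 0.787

β ≈ 0.787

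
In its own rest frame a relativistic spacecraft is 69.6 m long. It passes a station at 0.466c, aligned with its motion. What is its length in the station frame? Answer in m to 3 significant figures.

γ = 1/√(1 − 0.466²) = 1.1302
Length contraction: L = L₀/γ = 69.6/1.1302 = 61.6 m

L ≈ 61.6 m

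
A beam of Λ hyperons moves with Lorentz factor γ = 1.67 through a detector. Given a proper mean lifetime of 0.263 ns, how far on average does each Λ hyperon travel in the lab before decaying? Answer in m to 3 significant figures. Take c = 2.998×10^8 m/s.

d ≈ 0.105 m

β = √(1 − 1/γ²) = √(1 − 1/1.67²) = 0.80090
Dilated lifetime: Δt = γτ₀ = 1.67 × 0.263 ns = 0.43921 ns
d = vΔt = 0.80090c × 0.43921 ns = 2.4011×10^8 m/s × 4.3921×10^-10 s = 0.105 m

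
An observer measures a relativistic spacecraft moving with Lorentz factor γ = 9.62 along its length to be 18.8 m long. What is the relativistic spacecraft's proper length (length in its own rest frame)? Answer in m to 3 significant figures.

L₀ ≈ 181 m

γ = 9.62 (given)
L₀ = γL = 9.62 × 18.8 = 181 m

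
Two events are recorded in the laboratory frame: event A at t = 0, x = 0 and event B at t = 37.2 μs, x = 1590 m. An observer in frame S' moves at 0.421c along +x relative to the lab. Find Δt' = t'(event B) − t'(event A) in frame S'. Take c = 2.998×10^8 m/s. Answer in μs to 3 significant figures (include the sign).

Δt' ≈ 38.6 μs

γ = 1/√(1 − 0.421²) = 1.1025
Δt' = γ(Δt − vΔx/c²) = 1.1025 × (37.2 μs − 0.421×1590 m / (2.998×10^8 m/s))
= 1.1025 × (34.967 μs) = 38.6 μs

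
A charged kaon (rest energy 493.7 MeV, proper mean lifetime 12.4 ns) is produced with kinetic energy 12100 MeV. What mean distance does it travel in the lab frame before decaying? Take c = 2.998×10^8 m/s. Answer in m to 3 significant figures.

γ = 1 + K/(m₀c²) = 1 + 12100/493.7 = 25.509
β = √(1 − 1/γ²) = 0.99923
Dilated lifetime: γτ₀ = 25.509 × 12.4 ns = 316.31 ns
d = βc·γτ₀ = 0.99923 × (2.998×10^8 m/s) × 3.1631×10^-7 s = 94.8 m

d ≈ 94.8 m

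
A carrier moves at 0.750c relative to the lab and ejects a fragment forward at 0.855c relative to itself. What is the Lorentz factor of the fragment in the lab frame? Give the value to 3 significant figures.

u_lab = (0.855 + 0.750)/(1 + 0.855×0.750) = 1.605/1.64125 = 0.977913
γ = 1/√(1 − 0.977913²) = 4.78

γ ≈ 4.78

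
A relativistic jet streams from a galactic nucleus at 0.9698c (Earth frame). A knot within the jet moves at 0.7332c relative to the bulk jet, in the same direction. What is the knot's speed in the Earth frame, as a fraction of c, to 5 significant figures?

u ≈ 0.99529c

Relativistic velocity addition: u = (u' + v)/(1 + u'v/c²)
= (0.7332 + 0.9698)/(1 + 0.7332×0.9698) = 1.7030/1.711057 = 0.99529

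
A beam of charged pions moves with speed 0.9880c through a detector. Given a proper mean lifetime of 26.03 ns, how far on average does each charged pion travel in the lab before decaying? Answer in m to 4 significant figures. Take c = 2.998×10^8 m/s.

γ = 1/√(1 − 0.9880²) = 6.47442
Dilated lifetime: Δt = γτ₀ = 6.47442 × 26.03 ns = 168.529 ns
d = vΔt = 0.9880c × 168.529 ns = 2.96202×10^8 m/s × 1.68529×10^-7 s = 49.92 m

d ≈ 49.92 m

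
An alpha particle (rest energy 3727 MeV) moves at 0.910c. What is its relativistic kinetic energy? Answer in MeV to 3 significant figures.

γ = 1/√(1 − 0.910²) = 2.4119
K = (γ − 1)m₀c² = (2.4119 − 1) × 3727 MeV = 1.4119 × 3727 MeV = 5260 MeV

K ≈ 5260 MeV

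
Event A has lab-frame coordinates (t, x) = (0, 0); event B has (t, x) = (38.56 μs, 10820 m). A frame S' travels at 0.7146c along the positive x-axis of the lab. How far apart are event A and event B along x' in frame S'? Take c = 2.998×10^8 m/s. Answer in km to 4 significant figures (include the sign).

Δx' ≈ 3.658 km

γ = 1/√(1 − 0.7146²) = 1.42952
Δx' = γ(Δx − vΔt) = 1.42952 × (10820 m − 0.7146×(2.998×10^8 m/s)×38.56×10^-6 s)
= 1.42952 × (2559.02 m) = 3.658 km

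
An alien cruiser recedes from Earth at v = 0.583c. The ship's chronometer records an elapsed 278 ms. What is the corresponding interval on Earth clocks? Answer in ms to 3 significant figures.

γ = 1/√(1 − 0.583²) = 1.2308
Time dilation: Δt = γτ₀ = 1.2308 × 278 ms = 342 ms

Δt ≈ 342 ms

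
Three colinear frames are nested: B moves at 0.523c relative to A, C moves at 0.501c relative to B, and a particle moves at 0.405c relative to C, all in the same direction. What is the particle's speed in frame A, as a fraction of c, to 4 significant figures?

u ≈ 0.9155c

Compose boost 2: (0.501 + 0.523)/(1 + 0.501×0.523) = 1.024/1.26202 = 0.811396
Compose boost 3: (0.405 + 0.811396)/(1 + 0.405×0.811396) = 1.21640/1.32862 = 0.9155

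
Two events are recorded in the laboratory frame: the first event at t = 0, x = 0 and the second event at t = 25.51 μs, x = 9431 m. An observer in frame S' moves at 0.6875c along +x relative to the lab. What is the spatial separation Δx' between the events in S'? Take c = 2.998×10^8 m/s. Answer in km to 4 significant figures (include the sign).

γ = 1/√(1 − 0.6875²) = 1.37706
Δx' = γ(Δx − vΔt) = 1.37706 × (9431 m − 0.6875×(2.998×10^8 m/s)×25.51×10^-6 s)
= 1.37706 × (4173.07 m) = 5.747 km

Δx' ≈ 5.747 km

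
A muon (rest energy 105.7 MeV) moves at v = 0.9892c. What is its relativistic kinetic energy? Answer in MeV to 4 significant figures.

γ = 1/√(1 − 0.9892²) = 6.82258
K = (γ − 1)m₀c² = (6.82258 − 1) × 105.7 MeV = 5.82258 × 105.7 MeV = 615.4 MeV

K ≈ 615.4 MeV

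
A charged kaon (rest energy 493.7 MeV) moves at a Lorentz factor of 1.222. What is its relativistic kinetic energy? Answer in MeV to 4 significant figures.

γ = 1.222 (given)
K = (γ − 1)m₀c² = (1.222 − 1) × 493.7 MeV = 0.222000 × 493.7 MeV = 109.6 MeV

K ≈ 109.6 MeV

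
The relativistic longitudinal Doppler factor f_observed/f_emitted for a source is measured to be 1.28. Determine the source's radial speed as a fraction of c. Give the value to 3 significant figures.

f_obs/f_src = √((1+β)/(1−β)) = 1.28  ⇒  (1+β)/(1−β) = 1.6384
β = |1 − D²|/(1 + D²) = |1 − 1.6384|/(1 + 1.6384) = 0.242

β ≈ 0.242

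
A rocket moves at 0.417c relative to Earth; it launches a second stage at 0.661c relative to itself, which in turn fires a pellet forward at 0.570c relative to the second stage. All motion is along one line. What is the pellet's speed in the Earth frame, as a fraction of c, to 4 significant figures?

u ≈ 0.9550c

Compose boost 2: (0.661 + 0.417)/(1 + 0.661×0.417) = 1.078/1.27564 = 0.845068
Compose boost 3: (0.570 + 0.845068)/(1 + 0.570×0.845068) = 1.41507/1.48169 = 0.9550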